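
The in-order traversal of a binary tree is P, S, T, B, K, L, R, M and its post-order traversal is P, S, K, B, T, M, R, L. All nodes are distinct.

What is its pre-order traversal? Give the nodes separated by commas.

The last element of post-order is the root; it splits in-order into left and right subtrees.
Root L: left subtree has 5 nodes {P, S, T, B, K}, right has 2 {R, M}.
  Root T: left subtree has 2 nodes {P, S}, right has 2 {B, K}.
    Root S: left subtree has 1 node {P}, right has 0 { }.
    Root B: left subtree has 0 nodes { }, right has 1 {K}.
  Root R: left subtree has 0 nodes { }, right has 1 {M}.

L, T, S, P, B, K, R, M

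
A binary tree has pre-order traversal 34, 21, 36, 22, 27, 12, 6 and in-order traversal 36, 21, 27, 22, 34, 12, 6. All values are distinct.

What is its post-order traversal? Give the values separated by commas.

36, 27, 22, 21, 6, 12, 34

The first element of pre-order is the root; it splits in-order into left and right subtrees.
Root 34: left subtree has 4 nodes {36, 21, 27, 22}, right has 2 {12, 6}.
  Root 21: left subtree has 1 node {36}, right has 2 {27, 22}.
    Root 22: left subtree has 1 node {27}, right has 0 { }.
  Root 12: left subtree has 0 nodes { }, right has 1 {6}.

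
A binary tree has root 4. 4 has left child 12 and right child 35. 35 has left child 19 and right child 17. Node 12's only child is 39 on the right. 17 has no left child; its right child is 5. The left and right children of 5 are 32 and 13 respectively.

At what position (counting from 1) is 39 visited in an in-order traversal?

In-order visits the left subtree, then the node, then the right subtree.
At 4: go left to 12.
  At 12: no left child.
  Visit 12.
  At 12: go right to 39.
    39 is a leaf — visit 39.
Visit 4.
At 4: go right to 35.
  At 35: go left to 19.
    19 is a leaf — visit 19.
  Visit 35.
  At 35: go right to 17.
    At 17: no left child.
    Visit 17.
    At 17: go right to 5.
      At 5: go left to 32.
        32 is a leaf — visit 32.
      Visit 5.
      At 5: go right to 13.
        13 is a leaf — visit 13.
Full in-order sequence: 12, 39, 4, 19, 35, 17, 32, 5, 13.

2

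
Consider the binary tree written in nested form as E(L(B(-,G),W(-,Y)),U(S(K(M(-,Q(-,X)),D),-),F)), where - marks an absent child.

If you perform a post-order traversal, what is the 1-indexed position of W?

4

Post-order visits the left subtree, then the right subtree, then the node.
At E: go left to L.
  At L: go left to B.
    At B: no left child.
    At B: go right to G.
      G is a leaf — visit G.
    Visit B.
  At L: go right to W.
    At W: no left child.
    At W: go right to Y.
      Y is a leaf — visit Y.
    Visit W.
  Visit L.
At E: go right to U.
  At U: go left to S.
    At S: go left to K.
      At K: go left to M.
        At M: no left child.
        At M: go right to Q.
          At Q: no left child.
          At Q: go right to X.
            X is a leaf — visit X.
          Visit Q.
        Visit M.
      At K: go right to D.
        D is a leaf — visit D.
      Visit K.
    At S: no right child.
    Visit S.
  At U: go right to F.
    F is a leaf — visit F.
  Visit U.
Visit E.
Full post-order sequence: G, B, Y, W, L, X, Q, M, D, K, S, F, U, E.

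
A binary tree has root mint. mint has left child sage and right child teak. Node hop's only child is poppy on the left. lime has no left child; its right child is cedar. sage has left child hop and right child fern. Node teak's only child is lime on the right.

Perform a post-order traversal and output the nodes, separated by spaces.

poppy hop fern sage cedar lime teak mint

Post-order visits the left subtree, then the right subtree, then the node.
At mint: go left to sage.
  At sage: go left to hop.
    At hop: go left to poppy.
      poppy is a leaf — visit poppy.
    At hop: no right child.
    Visit hop.
  At sage: go right to fern.
    fern is a leaf — visit fern.
  Visit sage.
At mint: go right to teak.
  At teak: no left child.
  At teak: go right to lime.
    At lime: no left child.
    At lime: go right to cedar.
      cedar is a leaf — visit cedar.
    Visit lime.
  Visit teak.
Visit mint.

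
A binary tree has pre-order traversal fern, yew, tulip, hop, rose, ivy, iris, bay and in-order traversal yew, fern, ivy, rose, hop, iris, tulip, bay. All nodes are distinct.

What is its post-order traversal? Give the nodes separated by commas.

The first element of pre-order is the root; it splits in-order into left and right subtrees.
Root fern: left subtree has 1 node {yew}, right has 6 {ivy, rose, hop, iris, tulip, bay}.
  Root tulip: left subtree has 4 nodes {ivy, rose, hop, iris}, right has 1 {bay}.
    Root hop: left subtree has 2 nodes {ivy, rose}, right has 1 {iris}.
      Root rose: left subtree has 1 node {ivy}, right has 0 { }.

yew, ivy, rose, iris, hop, bay, tulip, fern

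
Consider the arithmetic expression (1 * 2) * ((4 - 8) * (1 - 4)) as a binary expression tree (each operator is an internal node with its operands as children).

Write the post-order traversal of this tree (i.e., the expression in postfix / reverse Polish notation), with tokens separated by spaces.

Post-order on an expression tree gives postfix notation: for each operator, emit left operand, right operand, then the operator.

1 2 * 4 8 - 1 4 - * *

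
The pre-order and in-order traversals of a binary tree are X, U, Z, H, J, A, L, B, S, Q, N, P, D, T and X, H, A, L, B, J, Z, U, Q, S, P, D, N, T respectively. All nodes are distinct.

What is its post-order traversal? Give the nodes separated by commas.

B, L, A, J, H, Z, Q, D, P, T, N, S, U, X

The first element of pre-order is the root; it splits in-order into left and right subtrees.
Root X: left subtree has 0 nodes { }, right has 13 {H, A, L, B, J, Z, U, Q, S, P, D, N, T}.
  Root U: left subtree has 6 nodes {H, A, L, B, J, Z}, right has 6 {Q, S, P, D, N, T}.
    Root Z: left subtree has 5 nodes {H, A, L, B, J}, right has 0 { }.
      Root H: left subtree has 0 nodes { }, right has 4 {A, L, B, J}.
        Root J: left subtree has 3 nodes {A, L, B}, right has 0 { }.
          Root A: left subtree has 0 nodes { }, right has 2 {L, B}.
            Root L: left subtree has 0 nodes { }, right has 1 {B}.
    Root S: left subtree has 1 node {Q}, right has 4 {P, D, N, T}.
      Root N: left subtree has 2 nodes {P, D}, right has 1 {T}.
        Root P: left subtree has 0 nodes { }, right has 1 {D}.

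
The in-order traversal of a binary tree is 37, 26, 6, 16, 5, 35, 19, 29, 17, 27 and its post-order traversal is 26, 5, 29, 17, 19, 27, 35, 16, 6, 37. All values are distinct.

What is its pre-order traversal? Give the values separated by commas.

The last element of post-order is the root; it splits in-order into left and right subtrees.
Root 37: left subtree has 0 nodes { }, right has 9 {26, 6, 16, 5, 35, 19, 29, 17, 27}.
  Root 6: left subtree has 1 node {26}, right has 7 {16, 5, 35, 19, 29, 17, 27}.
    Root 16: left subtree has 0 nodes { }, right has 6 {5, 35, 19, 29, 17, 27}.
      Root 35: left subtree has 1 node {5}, right has 4 {19, 29, 17, 27}.
        Root 27: left subtree has 3 nodes {19, 29, 17}, right has 0 { }.
          Root 19: left subtree has 0 nodes { }, right has 2 {29, 17}.
            Root 17: left subtree has 1 node {29}, right has 0 { }.

37, 6, 26, 16, 35, 5, 27, 19, 17, 29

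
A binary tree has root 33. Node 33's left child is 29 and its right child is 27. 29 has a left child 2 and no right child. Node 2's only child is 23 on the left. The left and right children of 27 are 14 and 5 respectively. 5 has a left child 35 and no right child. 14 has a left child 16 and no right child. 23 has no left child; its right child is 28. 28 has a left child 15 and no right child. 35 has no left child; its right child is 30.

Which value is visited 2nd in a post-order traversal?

Post-order visits the left subtree, then the right subtree, then the node.
At 33: go left to 29.
  At 29: go left to 2.
    At 2: go left to 23.
      At 23: no left child.
      At 23: go right to 28.
        At 28: go left to 15.
          15 is a leaf — visit 15.
        At 28: no right child.
        Visit 28.
      Visit 23.
    At 2: no right child.
    Visit 2.
  At 29: no right child.
  Visit 29.
At 33: go right to 27.
  At 27: go left to 14.
    At 14: go left to 16.
      16 is a leaf — visit 16.
    At 14: no right child.
    Visit 14.
  At 27: go right to 5.
    At 5: go left to 35.
      At 35: no left child.
      At 35: go right to 30.
        30 is a leaf — visit 30.
      Visit 35.
    At 5: no right child.
    Visit 5.
  Visit 27.
Visit 33.
Full post-order sequence: 15, 28, 23, 2, 29, 16, 14, 30, 35, 5, 27, 33.

28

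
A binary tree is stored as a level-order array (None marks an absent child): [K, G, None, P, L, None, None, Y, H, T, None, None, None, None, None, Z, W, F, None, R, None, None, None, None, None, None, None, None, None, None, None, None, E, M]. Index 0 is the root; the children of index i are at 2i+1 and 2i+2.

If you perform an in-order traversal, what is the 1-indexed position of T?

11

In-order visits the left subtree, then the node, then the right subtree.
At K: go left to G.
  At G: go left to P.
    At P: go left to Y.
      At Y: go left to Z.
        At Z: no left child.
        Visit Z.
        At Z: go right to E.
          E is a leaf — visit E.
      Visit Y.
      At Y: go right to W.
        At W: go left to M.
          M is a leaf — visit M.
        Visit W.
        At W: no right child.
    Visit P.
    At P: go right to H.
      At H: go left to F.
        F is a leaf — visit F.
      Visit H.
      At H: no right child.
  Visit G.
  At G: go right to L.
    At L: go left to T.
      At T: go left to R.
        R is a leaf — visit R.
      Visit T.
      At T: no right child.
    Visit L.
    At L: no right child.
Visit K.
At K: no right child.
Full in-order sequence: Z, E, Y, M, W, P, F, H, G, R, T, L, K.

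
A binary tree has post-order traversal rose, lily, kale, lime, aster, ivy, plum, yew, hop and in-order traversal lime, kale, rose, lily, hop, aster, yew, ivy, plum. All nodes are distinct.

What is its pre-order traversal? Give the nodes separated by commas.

The last element of post-order is the root; it splits in-order into left and right subtrees.
Root hop: left subtree has 4 nodes {lime, kale, rose, lily}, right has 4 {aster, yew, ivy, plum}.
  Root lime: left subtree has 0 nodes { }, right has 3 {kale, rose, lily}.
    Root kale: left subtree has 0 nodes { }, right has 2 {rose, lily}.
      Root lily: left subtree has 1 node {rose}, right has 0 { }.
  Root yew: left subtree has 1 node {aster}, right has 2 {ivy, plum}.
    Root plum: left subtree has 1 node {ivy}, right has 0 { }.

hop, lime, kale, lily, rose, yew, aster, plum, ivy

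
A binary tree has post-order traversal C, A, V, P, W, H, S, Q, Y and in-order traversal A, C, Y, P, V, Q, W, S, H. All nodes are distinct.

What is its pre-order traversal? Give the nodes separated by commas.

Y, A, C, Q, P, V, S, W, H

The last element of post-order is the root; it splits in-order into left and right subtrees.
Root Y: left subtree has 2 nodes {A, C}, right has 6 {P, V, Q, W, S, H}.
  Root A: left subtree has 0 nodes { }, right has 1 {C}.
  Root Q: left subtree has 2 nodes {P, V}, right has 3 {W, S, H}.
    Root P: left subtree has 0 nodes { }, right has 1 {V}.
    Root S: left subtree has 1 node {W}, right has 1 {H}.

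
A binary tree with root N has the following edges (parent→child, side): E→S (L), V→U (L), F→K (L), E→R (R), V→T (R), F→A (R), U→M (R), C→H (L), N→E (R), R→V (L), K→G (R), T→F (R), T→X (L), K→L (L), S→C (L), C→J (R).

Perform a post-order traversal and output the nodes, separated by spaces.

Post-order visits the left subtree, then the right subtree, then the node.
At N: no left child.
At N: go right to E.
  At E: go left to S.
    At S: go left to C.
      At C: go left to H.
        H is a leaf — visit H.
      At C: go right to J.
        J is a leaf — visit J.
      Visit C.
    At S: no right child.
    Visit S.
  At E: go right to R.
    At R: go left to V.
      At V: go left to U.
        At U: no left child.
        At U: go right to M.
          M is a leaf — visit M.
        Visit U.
      At V: go right to T.
        At T: go left to X.
          X is a leaf — visit X.
        At T: go right to F.
          At F: go left to K.
            At K: go left to L.
              L is a leaf — visit L.
            At K: go right to G.
              G is a leaf — visit G.
            Visit K.
          At F: go right to A.
            A is a leaf — visit A.
          Visit F.
        Visit T.
      Visit V.
    At R: no right child.
    Visit R.
  Visit E.
Visit N.

H J C S M U X L G K A F T V R E N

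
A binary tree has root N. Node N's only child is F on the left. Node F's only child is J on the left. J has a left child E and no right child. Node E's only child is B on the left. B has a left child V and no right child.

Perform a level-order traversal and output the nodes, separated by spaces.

Level-order visits nodes level by level from the root, left to right within each level.
Level 0: N
Level 1: F
Level 2: J
Level 3: E
Level 4: B
Level 5: V

N F J E B V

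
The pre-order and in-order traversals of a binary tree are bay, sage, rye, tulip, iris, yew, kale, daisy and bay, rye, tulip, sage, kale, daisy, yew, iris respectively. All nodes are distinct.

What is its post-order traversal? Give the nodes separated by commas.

tulip, rye, daisy, kale, yew, iris, sage, bay

The first element of pre-order is the root; it splits in-order into left and right subtrees.
Root bay: left subtree has 0 nodes { }, right has 7 {rye, tulip, sage, kale, daisy, yew, iris}.
  Root sage: left subtree has 2 nodes {rye, tulip}, right has 4 {kale, daisy, yew, iris}.
    Root rye: left subtree has 0 nodes { }, right has 1 {tulip}.
    Root iris: left subtree has 3 nodes {kale, daisy, yew}, right has 0 { }.
      Root yew: left subtree has 2 nodes {kale, daisy}, right has 0 { }.
        Root kale: left subtree has 0 nodes { }, right has 1 {daisy}.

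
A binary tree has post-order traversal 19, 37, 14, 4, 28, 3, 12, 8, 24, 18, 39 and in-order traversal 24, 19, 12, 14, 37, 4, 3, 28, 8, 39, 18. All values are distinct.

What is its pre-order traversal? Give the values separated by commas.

39, 24, 8, 12, 19, 3, 4, 14, 37, 28, 18

The last element of post-order is the root; it splits in-order into left and right subtrees.
Root 39: left subtree has 9 nodes {24, 19, 12, 14, 37, 4, 3, 28, 8}, right has 1 {18}.
  Root 24: left subtree has 0 nodes { }, right has 8 {19, 12, 14, 37, 4, 3, 28, 8}.
    Root 8: left subtree has 7 nodes {19, 12, 14, 37, 4, 3, 28}, right has 0 { }.
      Root 12: left subtree has 1 node {19}, right has 5 {14, 37, 4, 3, 28}.
        Root 3: left subtree has 3 nodes {14, 37, 4}, right has 1 {28}.
          Root 4: left subtree has 2 nodes {14, 37}, right has 0 { }.
            Root 14: left subtree has 0 nodes { }, right has 1 {37}.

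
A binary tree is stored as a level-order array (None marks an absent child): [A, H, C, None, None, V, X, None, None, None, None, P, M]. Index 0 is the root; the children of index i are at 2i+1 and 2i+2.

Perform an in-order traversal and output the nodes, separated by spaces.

H A P V M C X

In-order visits the left subtree, then the node, then the right subtree.
At A: go left to H.
  H is a leaf — visit H.
Visit A.
At A: go right to C.
  At C: go left to V.
    At V: go left to P.
      P is a leaf — visit P.
    Visit V.
    At V: go right to M.
      M is a leaf — visit M.
  Visit C.
  At C: go right to X.
    X is a leaf — visit X.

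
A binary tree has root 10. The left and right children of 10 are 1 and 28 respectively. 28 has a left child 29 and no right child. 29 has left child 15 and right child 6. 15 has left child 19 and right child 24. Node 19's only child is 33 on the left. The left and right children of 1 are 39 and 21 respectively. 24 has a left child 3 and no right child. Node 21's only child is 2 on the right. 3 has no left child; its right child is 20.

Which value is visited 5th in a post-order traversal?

Post-order visits the left subtree, then the right subtree, then the node.
At 10: go left to 1.
  At 1: go left to 39.
    39 is a leaf — visit 39.
  At 1: go right to 21.
    At 21: no left child.
    At 21: go right to 2.
      2 is a leaf — visit 2.
    Visit 21.
  Visit 1.
At 10: go right to 28.
  At 28: go left to 29.
    At 29: go left to 15.
      At 15: go left to 19.
        At 19: go left to 33.
          33 is a leaf — visit 33.
        At 19: no right child.
        Visit 19.
      At 15: go right to 24.
        At 24: go left to 3.
          At 3: no left child.
          At 3: go right to 20.
            20 is a leaf — visit 20.
          Visit 3.
        At 24: no right child.
        Visit 24.
      Visit 15.
    At 29: go right to 6.
      6 is a leaf — visit 6.
    Visit 29.
  At 28: no right child.
  Visit 28.
Visit 10.
Full post-order sequence: 39, 2, 21, 1, 33, 19, 20, 3, 24, 15, 6, 29, 28, 10.

33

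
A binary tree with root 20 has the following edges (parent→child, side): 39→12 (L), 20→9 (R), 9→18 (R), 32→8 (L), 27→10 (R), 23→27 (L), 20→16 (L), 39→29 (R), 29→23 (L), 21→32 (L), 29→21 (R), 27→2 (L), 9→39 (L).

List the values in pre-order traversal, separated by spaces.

20 16 9 39 12 29 23 27 2 10 21 32 8 18

Pre-order visits the node, then its left subtree, then its right subtree.
Visit 20.
At 20: go left to 16.
  16 is a leaf — visit 16.
At 20: go right to 9.
  Visit 9.
  At 9: go left to 39.
    Visit 39.
    At 39: go left to 12.
      12 is a leaf — visit 12.
    At 39: go right to 29.
      Visit 29.
      At 29: go left to 23.
        Visit 23.
        At 23: go left to 27.
          Visit 27.
          At 27: go left to 2.
            2 is a leaf — visit 2.
          At 27: go right to 10.
            10 is a leaf — visit 10.
        At 23: no right child.
      At 29: go right to 21.
        Visit 21.
        At 21: go left to 32.
          Visit 32.
          At 32: go left to 8.
            8 is a leaf — visit 8.
          At 32: no right child.
        At 21: no right child.
  At 9: go right to 18.
    18 is a leaf — visit 18.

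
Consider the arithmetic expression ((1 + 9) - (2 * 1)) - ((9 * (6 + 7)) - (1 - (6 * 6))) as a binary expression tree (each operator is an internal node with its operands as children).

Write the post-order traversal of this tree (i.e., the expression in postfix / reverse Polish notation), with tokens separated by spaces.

1 9 + 2 1 * - 9 6 7 + * 1 6 6 * - - -

Post-order on an expression tree gives postfix notation: for each operator, emit left operand, right operand, then the operator.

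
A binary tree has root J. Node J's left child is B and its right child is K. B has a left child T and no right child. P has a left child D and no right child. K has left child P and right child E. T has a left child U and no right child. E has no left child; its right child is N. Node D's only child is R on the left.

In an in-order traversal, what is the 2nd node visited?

In-order visits the left subtree, then the node, then the right subtree.
At J: go left to B.
  At B: go left to T.
    At T: go left to U.
      U is a leaf — visit U.
    Visit T.
    At T: no right child.
  Visit B.
  At B: no right child.
Visit J.
At J: go right to K.
  At K: go left to P.
    At P: go left to D.
      At D: go left to R.
        R is a leaf — visit R.
      Visit D.
      At D: no right child.
    Visit P.
    At P: no right child.
  Visit K.
  At K: go right to E.
    At E: no left child.
    Visit E.
    At E: go right to N.
      N is a leaf — visit N.
Full in-order sequence: U, T, B, J, R, D, P, K, E, N.

T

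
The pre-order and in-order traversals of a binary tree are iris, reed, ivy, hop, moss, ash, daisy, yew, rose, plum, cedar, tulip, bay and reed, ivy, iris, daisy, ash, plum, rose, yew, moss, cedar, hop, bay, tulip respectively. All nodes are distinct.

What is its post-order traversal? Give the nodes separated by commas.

The first element of pre-order is the root; it splits in-order into left and right subtrees.
Root iris: left subtree has 2 nodes {reed, ivy}, right has 10 {daisy, ash, plum, rose, yew, moss, cedar, hop, bay, tulip}.
  Root reed: left subtree has 0 nodes { }, right has 1 {ivy}.
  Root hop: left subtree has 7 nodes {daisy, ash, plum, rose, yew, moss, cedar}, right has 2 {bay, tulip}.
    Root moss: left subtree has 5 nodes {daisy, ash, plum, rose, yew}, right has 1 {cedar}.
      Root ash: left subtree has 1 node {daisy}, right has 3 {plum, rose, yew}.
        Root yew: left subtree has 2 nodes {plum, rose}, right has 0 { }.
          Root rose: left subtree has 1 node {plum}, right has 0 { }.
    Root tulip: left subtree has 1 node {bay}, right has 0 { }.

ivy, reed, daisy, plum, rose, yew, ash, cedar, moss, bay, tulip, hop, iris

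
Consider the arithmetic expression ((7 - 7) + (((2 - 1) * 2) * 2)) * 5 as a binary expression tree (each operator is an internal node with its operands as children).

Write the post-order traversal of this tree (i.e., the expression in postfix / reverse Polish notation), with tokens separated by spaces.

Post-order on an expression tree gives postfix notation: for each operator, emit left operand, right operand, then the operator.

7 7 - 2 1 - 2 * 2 * + 5 *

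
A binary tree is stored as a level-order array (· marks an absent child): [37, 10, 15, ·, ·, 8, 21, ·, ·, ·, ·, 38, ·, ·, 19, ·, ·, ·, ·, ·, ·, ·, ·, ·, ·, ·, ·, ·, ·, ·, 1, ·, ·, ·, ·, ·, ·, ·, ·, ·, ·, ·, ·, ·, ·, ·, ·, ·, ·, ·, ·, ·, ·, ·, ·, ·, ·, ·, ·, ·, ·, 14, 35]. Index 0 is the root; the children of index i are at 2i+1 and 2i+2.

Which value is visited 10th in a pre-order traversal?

35

Pre-order visits the node, then its left subtree, then its right subtree.
Visit 37.
At 37: go left to 10.
  10 is a leaf — visit 10.
At 37: go right to 15.
  Visit 15.
  At 15: go left to 8.
    Visit 8.
    At 8: go left to 38.
      38 is a leaf — visit 38.
    At 8: no right child.
  At 15: go right to 21.
    Visit 21.
    At 21: no left child.
    At 21: go right to 19.
      Visit 19.
      At 19: no left child.
      At 19: go right to 1.
        Visit 1.
        At 1: go left to 14.
          14 is a leaf — visit 14.
        At 1: go right to 35.
          35 is a leaf — visit 35.
Full pre-order sequence: 37, 10, 15, 8, 38, 21, 19, 1, 14, 35.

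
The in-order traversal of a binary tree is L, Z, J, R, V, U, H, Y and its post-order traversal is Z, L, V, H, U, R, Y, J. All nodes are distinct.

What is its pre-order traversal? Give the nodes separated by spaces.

The last element of post-order is the root; it splits in-order into left and right subtrees.
Root J: left subtree has 2 nodes {L, Z}, right has 5 {R, V, U, H, Y}.
  Root L: left subtree has 0 nodes { }, right has 1 {Z}.
  Root Y: left subtree has 4 nodes {R, V, U, H}, right has 0 { }.
    Root R: left subtree has 0 nodes { }, right has 3 {V, U, H}.
      Root U: left subtree has 1 node {V}, right has 1 {H}.

J L Z Y R U V H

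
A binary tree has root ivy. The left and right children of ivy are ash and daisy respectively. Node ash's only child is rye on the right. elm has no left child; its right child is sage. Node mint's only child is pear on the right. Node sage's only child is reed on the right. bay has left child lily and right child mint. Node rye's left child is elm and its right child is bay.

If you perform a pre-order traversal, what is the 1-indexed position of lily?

Pre-order visits the node, then its left subtree, then its right subtree.
Visit ivy.
At ivy: go left to ash.
  Visit ash.
  At ash: no left child.
  At ash: go right to rye.
    Visit rye.
    At rye: go left to elm.
      Visit elm.
      At elm: no left child.
      At elm: go right to sage.
        Visit sage.
        At sage: no left child.
        At sage: go right to reed.
          reed is a leaf — visit reed.
    At rye: go right to bay.
      Visit bay.
      At bay: go left to lily.
        lily is a leaf — visit lily.
      At bay: go right to mint.
        Visit mint.
        At mint: no left child.
        At mint: go right to pear.
          pear is a leaf — visit pear.
At ivy: go right to daisy.
  daisy is a leaf — visit daisy.
Full pre-order sequence: ivy, ash, rye, elm, sage, reed, bay, lily, mint, pear, daisy.

8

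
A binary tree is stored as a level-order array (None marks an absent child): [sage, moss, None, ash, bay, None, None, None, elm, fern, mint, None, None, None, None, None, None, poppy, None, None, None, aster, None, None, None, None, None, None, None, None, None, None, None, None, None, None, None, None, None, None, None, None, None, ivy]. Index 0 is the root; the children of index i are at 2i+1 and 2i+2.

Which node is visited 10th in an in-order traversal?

In-order visits the left subtree, then the node, then the right subtree.
At sage: go left to moss.
  At moss: go left to ash.
    At ash: no left child.
    Visit ash.
    At ash: go right to elm.
      At elm: go left to poppy.
        poppy is a leaf — visit poppy.
      Visit elm.
      At elm: no right child.
  Visit moss.
  At moss: go right to bay.
    At bay: go left to fern.
      fern is a leaf — visit fern.
    Visit bay.
    At bay: go right to mint.
      At mint: go left to aster.
        At aster: go left to ivy.
          ivy is a leaf — visit ivy.
        Visit aster.
        At aster: no right child.
      Visit mint.
      At mint: no right child.
Visit sage.
At sage: no right child.
Full in-order sequence: ash, poppy, elm, moss, fern, bay, ivy, aster, mint, sage.

sage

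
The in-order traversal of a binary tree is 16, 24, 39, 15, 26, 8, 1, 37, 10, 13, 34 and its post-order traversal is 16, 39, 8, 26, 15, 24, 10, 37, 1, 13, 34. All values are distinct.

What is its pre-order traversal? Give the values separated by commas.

34, 13, 1, 24, 16, 15, 39, 26, 8, 37, 10

The last element of post-order is the root; it splits in-order into left and right subtrees.
Root 34: left subtree has 10 nodes {16, 24, 39, 15, 26, 8, 1, 37, 10, 13}, right has 0 { }.
  Root 13: left subtree has 9 nodes {16, 24, 39, 15, 26, 8, 1, 37, 10}, right has 0 { }.
    Root 1: left subtree has 6 nodes {16, 24, 39, 15, 26, 8}, right has 2 {37, 10}.
      Root 24: left subtree has 1 node {16}, right has 4 {39, 15, 26, 8}.
        Root 15: left subtree has 1 node {39}, right has 2 {26, 8}.
          Root 26: left subtree has 0 nodes { }, right has 1 {8}.
      Root 37: left subtree has 0 nodes { }, right has 1 {10}.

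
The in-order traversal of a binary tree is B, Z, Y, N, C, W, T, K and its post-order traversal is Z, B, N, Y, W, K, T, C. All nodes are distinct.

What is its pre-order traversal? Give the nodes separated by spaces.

C Y B Z N T W K

The last element of post-order is the root; it splits in-order into left and right subtrees.
Root C: left subtree has 4 nodes {B, Z, Y, N}, right has 3 {W, T, K}.
  Root Y: left subtree has 2 nodes {B, Z}, right has 1 {N}.
    Root B: left subtree has 0 nodes { }, right has 1 {Z}.
  Root T: left subtree has 1 node {W}, right has 1 {K}.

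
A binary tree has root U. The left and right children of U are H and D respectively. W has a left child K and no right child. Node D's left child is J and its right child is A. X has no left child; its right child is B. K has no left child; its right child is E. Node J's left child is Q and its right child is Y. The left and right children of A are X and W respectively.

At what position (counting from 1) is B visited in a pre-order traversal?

9

Pre-order visits the node, then its left subtree, then its right subtree.
Visit U.
At U: go left to H.
  H is a leaf — visit H.
At U: go right to D.
  Visit D.
  At D: go left to J.
    Visit J.
    At J: go left to Q.
      Q is a leaf — visit Q.
    At J: go right to Y.
      Y is a leaf — visit Y.
  At D: go right to A.
    Visit A.
    At A: go left to X.
      Visit X.
      At X: no left child.
      At X: go right to B.
        B is a leaf — visit B.
    At A: go right to W.
      Visit W.
      At W: go left to K.
        Visit K.
        At K: no left child.
        At K: go right to E.
          E is a leaf — visit E.
      At W: no right child.
Full pre-order sequence: U, H, D, J, Q, Y, A, X, B, W, K, E.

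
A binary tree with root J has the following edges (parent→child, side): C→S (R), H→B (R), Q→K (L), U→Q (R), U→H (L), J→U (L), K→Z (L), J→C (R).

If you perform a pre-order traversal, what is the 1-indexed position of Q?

5

Pre-order visits the node, then its left subtree, then its right subtree.
Visit J.
At J: go left to U.
  Visit U.
  At U: go left to H.
    Visit H.
    At H: no left child.
    At H: go right to B.
      B is a leaf — visit B.
  At U: go right to Q.
    Visit Q.
    At Q: go left to K.
      Visit K.
      At K: go left to Z.
        Z is a leaf — visit Z.
      At K: no right child.
    At Q: no right child.
At J: go right to C.
  Visit C.
  At C: no left child.
  At C: go right to S.
    S is a leaf — visit S.
Full pre-order sequence: J, U, H, B, Q, K, Z, C, S.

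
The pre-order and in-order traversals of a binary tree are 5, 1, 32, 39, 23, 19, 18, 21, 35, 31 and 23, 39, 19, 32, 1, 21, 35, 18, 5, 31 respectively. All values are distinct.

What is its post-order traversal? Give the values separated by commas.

The first element of pre-order is the root; it splits in-order into left and right subtrees.
Root 5: left subtree has 8 nodes {23, 39, 19, 32, 1, 21, 35, 18}, right has 1 {31}.
  Root 1: left subtree has 4 nodes {23, 39, 19, 32}, right has 3 {21, 35, 18}.
    Root 32: left subtree has 3 nodes {23, 39, 19}, right has 0 { }.
      Root 39: left subtree has 1 node {23}, right has 1 {19}.
    Root 18: left subtree has 2 nodes {21, 35}, right has 0 { }.
      Root 21: left subtree has 0 nodes { }, right has 1 {35}.

23, 19, 39, 32, 35, 21, 18, 1, 31, 5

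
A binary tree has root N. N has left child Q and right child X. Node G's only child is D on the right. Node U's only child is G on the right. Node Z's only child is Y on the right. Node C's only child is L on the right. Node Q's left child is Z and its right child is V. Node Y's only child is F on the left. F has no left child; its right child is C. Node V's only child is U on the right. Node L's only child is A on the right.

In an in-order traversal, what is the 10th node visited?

G

In-order visits the left subtree, then the node, then the right subtree.
At N: go left to Q.
  At Q: go left to Z.
    At Z: no left child.
    Visit Z.
    At Z: go right to Y.
      At Y: go left to F.
        At F: no left child.
        Visit F.
        At F: go right to C.
          At C: no left child.
          Visit C.
          At C: go right to L.
            At L: no left child.
            Visit L.
            At L: go right to A.
              A is a leaf — visit A.
      Visit Y.
      At Y: no right child.
  Visit Q.
  At Q: go right to V.
    At V: no left child.
    Visit V.
    At V: go right to U.
      At U: no left child.
      Visit U.
      At U: go right to G.
        At G: no left child.
        Visit G.
        At G: go right to D.
          D is a leaf — visit D.
Visit N.
At N: go right to X.
  X is a leaf — visit X.
Full in-order sequence: Z, F, C, L, A, Y, Q, V, U, G, D, N, X.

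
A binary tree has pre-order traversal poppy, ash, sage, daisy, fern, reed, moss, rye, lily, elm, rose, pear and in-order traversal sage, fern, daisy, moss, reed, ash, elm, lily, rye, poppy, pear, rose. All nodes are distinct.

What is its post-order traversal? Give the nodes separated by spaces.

The first element of pre-order is the root; it splits in-order into left and right subtrees.
Root poppy: left subtree has 9 nodes {sage, fern, daisy, moss, reed, ash, elm, lily, rye}, right has 2 {pear, rose}.
  Root ash: left subtree has 5 nodes {sage, fern, daisy, moss, reed}, right has 3 {elm, lily, rye}.
    Root sage: left subtree has 0 nodes { }, right has 4 {fern, daisy, moss, reed}.
      Root daisy: left subtree has 1 node {fern}, right has 2 {moss, reed}.
        Root reed: left subtree has 1 node {moss}, right has 0 { }.
    Root rye: left subtree has 2 nodes {elm, lily}, right has 0 { }.
      Root lily: left subtree has 1 node {elm}, right has 0 { }.
  Root rose: left subtree has 1 node {pear}, right has 0 { }.

fern moss reed daisy sage elm lily rye ash pear rose poppy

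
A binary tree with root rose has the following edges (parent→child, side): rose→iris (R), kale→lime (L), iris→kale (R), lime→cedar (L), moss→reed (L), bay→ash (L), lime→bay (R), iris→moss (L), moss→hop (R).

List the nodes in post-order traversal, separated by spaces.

Post-order visits the left subtree, then the right subtree, then the node.
At rose: no left child.
At rose: go right to iris.
  At iris: go left to moss.
    At moss: go left to reed.
      reed is a leaf — visit reed.
    At moss: go right to hop.
      hop is a leaf — visit hop.
    Visit moss.
  At iris: go right to kale.
    At kale: go left to lime.
      At lime: go left to cedar.
        cedar is a leaf — visit cedar.
      At lime: go right to bay.
        At bay: go left to ash.
          ash is a leaf — visit ash.
        At bay: no right child.
        Visit bay.
      Visit lime.
    At kale: no right child.
    Visit kale.
  Visit iris.
Visit rose.

reed hop moss cedar ash bay lime kale iris rose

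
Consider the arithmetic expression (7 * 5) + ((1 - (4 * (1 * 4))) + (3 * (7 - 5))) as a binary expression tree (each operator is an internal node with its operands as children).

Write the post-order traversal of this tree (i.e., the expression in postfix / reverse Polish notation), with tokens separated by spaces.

Post-order on an expression tree gives postfix notation: for each operator, emit left operand, right operand, then the operator.

7 5 * 1 4 1 4 * * - 3 7 5 - * + +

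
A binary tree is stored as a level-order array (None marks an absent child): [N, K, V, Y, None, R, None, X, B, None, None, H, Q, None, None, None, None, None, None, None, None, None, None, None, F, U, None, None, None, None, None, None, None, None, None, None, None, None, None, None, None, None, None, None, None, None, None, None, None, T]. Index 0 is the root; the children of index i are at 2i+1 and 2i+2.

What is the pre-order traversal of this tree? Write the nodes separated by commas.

Pre-order visits the node, then its left subtree, then its right subtree.
Visit N.
At N: go left to K.
  Visit K.
  At K: go left to Y.
    Visit Y.
    At Y: go left to X.
      X is a leaf — visit X.
    At Y: go right to B.
      B is a leaf — visit B.
  At K: no right child.
At N: go right to V.
  Visit V.
  At V: go left to R.
    Visit R.
    At R: go left to H.
      Visit H.
      At H: no left child.
      At H: go right to F.
        Visit F.
        At F: go left to T.
          T is a leaf — visit T.
        At F: no right child.
    At R: go right to Q.
      Visit Q.
      At Q: go left to U.
        U is a leaf — visit U.
      At Q: no right child.
  At V: no right child.

N, K, Y, X, B, V, R, H, F, T, Q, U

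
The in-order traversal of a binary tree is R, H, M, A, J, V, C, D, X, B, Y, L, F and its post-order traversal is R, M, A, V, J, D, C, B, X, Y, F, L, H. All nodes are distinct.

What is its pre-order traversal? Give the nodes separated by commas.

The last element of post-order is the root; it splits in-order into left and right subtrees.
Root H: left subtree has 1 node {R}, right has 11 {M, A, J, V, C, D, X, B, Y, L, F}.
  Root L: left subtree has 9 nodes {M, A, J, V, C, D, X, B, Y}, right has 1 {F}.
    Root Y: left subtree has 8 nodes {M, A, J, V, C, D, X, B}, right has 0 { }.
      Root X: left subtree has 6 nodes {M, A, J, V, C, D}, right has 1 {B}.
        Root C: left subtree has 4 nodes {M, A, J, V}, right has 1 {D}.
          Root J: left subtree has 2 nodes {M, A}, right has 1 {V}.
            Root A: left subtree has 1 node {M}, right has 0 { }.

H, R, L, Y, X, C, J, A, M, V, D, B, F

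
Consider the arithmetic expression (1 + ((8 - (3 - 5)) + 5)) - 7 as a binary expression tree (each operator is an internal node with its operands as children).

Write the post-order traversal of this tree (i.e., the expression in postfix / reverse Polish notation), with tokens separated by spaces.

1 8 3 5 - - 5 + + 7 -

Post-order on an expression tree gives postfix notation: for each operator, emit left operand, right operand, then the operator.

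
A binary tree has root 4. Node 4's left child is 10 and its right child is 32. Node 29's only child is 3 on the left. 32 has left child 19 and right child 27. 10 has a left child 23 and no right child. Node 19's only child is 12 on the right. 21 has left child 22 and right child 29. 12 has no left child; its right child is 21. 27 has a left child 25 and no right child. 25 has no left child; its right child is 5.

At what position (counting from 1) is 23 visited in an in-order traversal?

1

In-order visits the left subtree, then the node, then the right subtree.
At 4: go left to 10.
  At 10: go left to 23.
    23 is a leaf — visit 23.
  Visit 10.
  At 10: no right child.
Visit 4.
At 4: go right to 32.
  At 32: go left to 19.
    At 19: no left child.
    Visit 19.
    At 19: go right to 12.
      At 12: no left child.
      Visit 12.
      At 12: go right to 21.
        At 21: go left to 22.
          22 is a leaf — visit 22.
        Visit 21.
        At 21: go right to 29.
          At 29: go left to 3.
            3 is a leaf — visit 3.
          Visit 29.
          At 29: no right child.
  Visit 32.
  At 32: go right to 27.
    At 27: go left to 25.
      At 25: no left child.
      Visit 25.
      At 25: go right to 5.
        5 is a leaf — visit 5.
    Visit 27.
    At 27: no right child.
Full in-order sequence: 23, 10, 4, 19, 12, 22, 21, 3, 29, 32, 25, 5, 27.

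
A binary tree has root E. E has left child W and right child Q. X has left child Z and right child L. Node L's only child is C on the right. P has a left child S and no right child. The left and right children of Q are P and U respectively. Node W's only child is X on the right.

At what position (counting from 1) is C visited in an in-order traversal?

5

In-order visits the left subtree, then the node, then the right subtree.
At E: go left to W.
  At W: no left child.
  Visit W.
  At W: go right to X.
    At X: go left to Z.
      Z is a leaf — visit Z.
    Visit X.
    At X: go right to L.
      At L: no left child.
      Visit L.
      At L: go right to C.
        C is a leaf — visit C.
Visit E.
At E: go right to Q.
  At Q: go left to P.
    At P: go left to S.
      S is a leaf — visit S.
    Visit P.
    At P: no right child.
  Visit Q.
  At Q: go right to U.
    U is a leaf — visit U.
Full in-order sequence: W, Z, X, L, C, E, S, P, Q, U.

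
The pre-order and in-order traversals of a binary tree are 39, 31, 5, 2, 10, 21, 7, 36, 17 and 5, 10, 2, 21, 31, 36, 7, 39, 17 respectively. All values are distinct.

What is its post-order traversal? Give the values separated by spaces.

The first element of pre-order is the root; it splits in-order into left and right subtrees.
Root 39: left subtree has 7 nodes {5, 10, 2, 21, 31, 36, 7}, right has 1 {17}.
  Root 31: left subtree has 4 nodes {5, 10, 2, 21}, right has 2 {36, 7}.
    Root 5: left subtree has 0 nodes { }, right has 3 {10, 2, 21}.
      Root 2: left subtree has 1 node {10}, right has 1 {21}.
    Root 7: left subtree has 1 node {36}, right has 0 { }.

10 21 2 5 36 7 31 17 39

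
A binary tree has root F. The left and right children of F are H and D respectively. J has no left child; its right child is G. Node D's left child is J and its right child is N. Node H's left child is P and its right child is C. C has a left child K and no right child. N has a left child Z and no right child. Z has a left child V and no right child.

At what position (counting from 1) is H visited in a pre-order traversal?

2

Pre-order visits the node, then its left subtree, then its right subtree.
Visit F.
At F: go left to H.
  Visit H.
  At H: go left to P.
    P is a leaf — visit P.
  At H: go right to C.
    Visit C.
    At C: go left to K.
      K is a leaf — visit K.
    At C: no right child.
At F: go right to D.
  Visit D.
  At D: go left to J.
    Visit J.
    At J: no left child.
    At J: go right to G.
      G is a leaf — visit G.
  At D: go right to N.
    Visit N.
    At N: go left to Z.
      Visit Z.
      At Z: go left to V.
        V is a leaf — visit V.
      At Z: no right child.
    At N: no right child.
Full pre-order sequence: F, H, P, C, K, D, J, G, N, Z, V.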